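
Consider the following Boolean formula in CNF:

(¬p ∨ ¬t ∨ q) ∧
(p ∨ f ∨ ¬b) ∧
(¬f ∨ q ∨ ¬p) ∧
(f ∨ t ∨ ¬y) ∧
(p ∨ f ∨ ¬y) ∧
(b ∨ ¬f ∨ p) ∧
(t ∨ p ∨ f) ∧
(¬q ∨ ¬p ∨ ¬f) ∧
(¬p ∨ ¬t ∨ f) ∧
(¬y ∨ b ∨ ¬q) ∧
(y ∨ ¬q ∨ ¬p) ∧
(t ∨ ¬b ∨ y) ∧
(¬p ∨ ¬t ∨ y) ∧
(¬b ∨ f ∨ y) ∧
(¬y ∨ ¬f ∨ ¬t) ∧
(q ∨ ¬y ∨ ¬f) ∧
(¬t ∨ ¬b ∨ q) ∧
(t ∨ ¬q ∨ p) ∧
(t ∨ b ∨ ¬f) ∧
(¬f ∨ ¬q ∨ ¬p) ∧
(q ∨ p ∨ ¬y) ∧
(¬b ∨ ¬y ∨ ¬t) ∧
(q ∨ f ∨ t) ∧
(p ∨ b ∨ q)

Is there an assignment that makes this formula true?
Yes

Yes, the formula is satisfiable.

One satisfying assignment is: p=False, q=True, b=False, y=False, f=False, t=True

Verification: With this assignment, all 24 clauses evaluate to true.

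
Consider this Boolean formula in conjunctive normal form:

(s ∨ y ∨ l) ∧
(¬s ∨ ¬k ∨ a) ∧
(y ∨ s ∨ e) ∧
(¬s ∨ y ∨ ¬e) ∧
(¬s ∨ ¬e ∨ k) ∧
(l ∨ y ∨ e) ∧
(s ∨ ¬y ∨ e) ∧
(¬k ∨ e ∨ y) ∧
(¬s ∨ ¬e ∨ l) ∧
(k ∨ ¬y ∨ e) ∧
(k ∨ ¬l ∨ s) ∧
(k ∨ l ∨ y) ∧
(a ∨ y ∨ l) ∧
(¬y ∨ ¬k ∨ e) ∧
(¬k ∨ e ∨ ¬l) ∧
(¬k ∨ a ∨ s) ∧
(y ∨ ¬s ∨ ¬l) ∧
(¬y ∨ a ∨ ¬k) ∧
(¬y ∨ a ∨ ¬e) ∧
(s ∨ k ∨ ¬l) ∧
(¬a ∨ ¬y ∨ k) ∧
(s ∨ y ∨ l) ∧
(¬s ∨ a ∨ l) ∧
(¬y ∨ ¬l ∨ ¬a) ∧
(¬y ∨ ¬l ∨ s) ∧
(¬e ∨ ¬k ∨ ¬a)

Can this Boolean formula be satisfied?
No

No, the formula is not satisfiable.

No assignment of truth values to the variables can make all 26 clauses true simultaneously.

The formula is UNSAT (unsatisfiable).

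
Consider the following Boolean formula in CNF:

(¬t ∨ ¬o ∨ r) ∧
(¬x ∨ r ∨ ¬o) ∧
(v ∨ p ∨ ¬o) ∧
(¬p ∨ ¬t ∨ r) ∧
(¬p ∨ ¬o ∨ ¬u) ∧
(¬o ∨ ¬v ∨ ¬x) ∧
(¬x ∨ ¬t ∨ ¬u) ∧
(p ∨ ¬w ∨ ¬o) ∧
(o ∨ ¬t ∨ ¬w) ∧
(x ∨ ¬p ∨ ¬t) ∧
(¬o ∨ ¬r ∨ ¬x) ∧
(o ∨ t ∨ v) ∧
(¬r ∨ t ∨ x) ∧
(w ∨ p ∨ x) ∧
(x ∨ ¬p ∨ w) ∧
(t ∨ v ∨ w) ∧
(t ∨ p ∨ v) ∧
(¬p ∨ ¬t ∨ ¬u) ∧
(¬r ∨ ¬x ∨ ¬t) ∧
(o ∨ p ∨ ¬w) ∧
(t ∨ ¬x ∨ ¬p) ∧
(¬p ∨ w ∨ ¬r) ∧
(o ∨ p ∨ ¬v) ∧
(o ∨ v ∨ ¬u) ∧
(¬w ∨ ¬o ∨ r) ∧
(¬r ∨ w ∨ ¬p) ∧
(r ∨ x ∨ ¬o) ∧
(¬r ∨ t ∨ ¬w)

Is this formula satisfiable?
Yes

Yes, the formula is satisfiable.

One satisfying assignment is: w=False, v=False, o=False, p=False, u=False, t=True, x=True, r=False

Verification: With this assignment, all 28 clauses evaluate to true.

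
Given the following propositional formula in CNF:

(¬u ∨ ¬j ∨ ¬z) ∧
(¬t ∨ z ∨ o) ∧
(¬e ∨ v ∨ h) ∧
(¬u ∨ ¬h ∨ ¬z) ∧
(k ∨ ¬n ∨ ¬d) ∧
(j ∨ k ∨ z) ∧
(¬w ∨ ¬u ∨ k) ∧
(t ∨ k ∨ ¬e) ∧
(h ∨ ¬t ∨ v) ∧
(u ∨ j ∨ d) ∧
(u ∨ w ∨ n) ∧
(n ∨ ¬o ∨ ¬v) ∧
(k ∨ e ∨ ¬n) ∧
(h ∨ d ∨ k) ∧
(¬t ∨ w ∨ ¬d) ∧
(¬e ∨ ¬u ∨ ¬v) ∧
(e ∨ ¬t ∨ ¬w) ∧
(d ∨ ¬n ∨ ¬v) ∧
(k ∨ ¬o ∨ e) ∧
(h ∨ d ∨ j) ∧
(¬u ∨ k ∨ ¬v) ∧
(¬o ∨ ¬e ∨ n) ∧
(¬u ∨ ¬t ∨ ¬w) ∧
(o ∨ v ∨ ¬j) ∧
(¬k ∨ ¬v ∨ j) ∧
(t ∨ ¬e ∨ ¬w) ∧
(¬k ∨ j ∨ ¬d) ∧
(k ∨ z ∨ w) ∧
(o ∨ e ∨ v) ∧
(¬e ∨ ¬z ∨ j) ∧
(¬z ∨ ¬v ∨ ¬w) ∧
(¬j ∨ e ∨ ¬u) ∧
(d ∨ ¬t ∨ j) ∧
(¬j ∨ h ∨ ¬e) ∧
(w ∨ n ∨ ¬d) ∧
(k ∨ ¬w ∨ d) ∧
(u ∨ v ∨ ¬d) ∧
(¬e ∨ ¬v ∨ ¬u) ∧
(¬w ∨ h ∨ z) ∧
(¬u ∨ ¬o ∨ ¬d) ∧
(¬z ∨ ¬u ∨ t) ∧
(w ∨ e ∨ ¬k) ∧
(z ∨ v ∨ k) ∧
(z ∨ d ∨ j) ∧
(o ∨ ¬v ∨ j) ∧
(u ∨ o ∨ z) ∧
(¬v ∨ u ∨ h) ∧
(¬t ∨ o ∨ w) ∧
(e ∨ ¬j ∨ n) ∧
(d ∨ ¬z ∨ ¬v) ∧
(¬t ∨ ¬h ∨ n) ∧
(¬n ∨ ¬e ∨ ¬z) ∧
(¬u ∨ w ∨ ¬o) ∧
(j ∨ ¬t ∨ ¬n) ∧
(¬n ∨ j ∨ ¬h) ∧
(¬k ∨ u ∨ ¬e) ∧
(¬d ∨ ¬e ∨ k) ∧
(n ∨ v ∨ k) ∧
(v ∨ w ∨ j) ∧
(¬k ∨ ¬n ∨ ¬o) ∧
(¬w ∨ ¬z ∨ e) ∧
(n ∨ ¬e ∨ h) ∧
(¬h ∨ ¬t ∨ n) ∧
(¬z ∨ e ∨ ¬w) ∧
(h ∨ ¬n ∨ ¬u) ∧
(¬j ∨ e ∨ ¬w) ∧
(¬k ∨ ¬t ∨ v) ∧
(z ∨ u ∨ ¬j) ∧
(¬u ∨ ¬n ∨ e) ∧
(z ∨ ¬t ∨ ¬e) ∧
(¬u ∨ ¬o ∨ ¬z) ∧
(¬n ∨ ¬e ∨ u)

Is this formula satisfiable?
No

No, the formula is not satisfiable.

No assignment of truth values to the variables can make all 72 clauses true simultaneously.

The formula is UNSAT (unsatisfiable).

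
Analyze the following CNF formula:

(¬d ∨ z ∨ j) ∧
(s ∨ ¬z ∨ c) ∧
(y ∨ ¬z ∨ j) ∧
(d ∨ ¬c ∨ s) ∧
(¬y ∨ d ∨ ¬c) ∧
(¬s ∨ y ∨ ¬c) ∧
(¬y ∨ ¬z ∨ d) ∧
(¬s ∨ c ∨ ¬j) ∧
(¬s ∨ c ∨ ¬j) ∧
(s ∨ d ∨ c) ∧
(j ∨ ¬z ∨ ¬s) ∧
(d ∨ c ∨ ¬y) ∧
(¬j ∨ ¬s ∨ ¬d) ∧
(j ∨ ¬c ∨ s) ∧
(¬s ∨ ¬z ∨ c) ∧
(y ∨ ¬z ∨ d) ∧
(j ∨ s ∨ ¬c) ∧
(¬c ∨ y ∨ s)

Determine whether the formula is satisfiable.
Yes

Yes, the formula is satisfiable.

One satisfying assignment is: c=False, d=True, s=False, j=True, z=False, y=False

Verification: With this assignment, all 18 clauses evaluate to true.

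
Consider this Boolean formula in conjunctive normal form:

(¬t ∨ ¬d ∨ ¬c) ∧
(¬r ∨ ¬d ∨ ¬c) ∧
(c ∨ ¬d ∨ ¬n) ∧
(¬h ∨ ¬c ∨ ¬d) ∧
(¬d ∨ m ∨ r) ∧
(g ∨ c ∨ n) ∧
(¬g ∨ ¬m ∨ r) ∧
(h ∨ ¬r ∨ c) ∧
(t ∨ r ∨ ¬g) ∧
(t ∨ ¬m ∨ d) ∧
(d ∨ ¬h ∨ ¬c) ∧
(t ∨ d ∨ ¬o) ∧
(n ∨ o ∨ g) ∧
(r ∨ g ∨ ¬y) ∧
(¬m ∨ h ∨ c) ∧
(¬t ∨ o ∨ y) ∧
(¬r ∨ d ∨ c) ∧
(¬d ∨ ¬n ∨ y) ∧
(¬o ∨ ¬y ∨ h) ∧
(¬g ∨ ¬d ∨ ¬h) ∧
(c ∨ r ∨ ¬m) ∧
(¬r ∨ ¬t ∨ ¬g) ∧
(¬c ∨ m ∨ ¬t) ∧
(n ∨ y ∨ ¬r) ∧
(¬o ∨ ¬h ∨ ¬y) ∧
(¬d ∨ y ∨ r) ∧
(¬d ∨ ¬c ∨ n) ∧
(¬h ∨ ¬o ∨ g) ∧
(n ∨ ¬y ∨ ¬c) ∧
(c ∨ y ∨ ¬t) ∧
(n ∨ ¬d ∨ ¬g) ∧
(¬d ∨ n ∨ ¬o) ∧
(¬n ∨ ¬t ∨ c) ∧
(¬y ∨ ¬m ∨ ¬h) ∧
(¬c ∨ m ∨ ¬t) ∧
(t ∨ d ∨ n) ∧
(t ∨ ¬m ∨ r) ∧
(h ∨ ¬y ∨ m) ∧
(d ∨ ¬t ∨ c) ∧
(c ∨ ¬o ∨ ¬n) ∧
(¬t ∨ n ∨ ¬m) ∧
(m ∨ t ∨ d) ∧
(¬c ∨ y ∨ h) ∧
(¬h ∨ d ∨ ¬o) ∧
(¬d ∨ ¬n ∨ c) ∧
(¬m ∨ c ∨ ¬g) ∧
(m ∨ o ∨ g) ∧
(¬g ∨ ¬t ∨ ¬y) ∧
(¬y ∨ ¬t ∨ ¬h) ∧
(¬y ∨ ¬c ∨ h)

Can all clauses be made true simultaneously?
No

No, the formula is not satisfiable.

No assignment of truth values to the variables can make all 50 clauses true simultaneously.

The formula is UNSAT (unsatisfiable).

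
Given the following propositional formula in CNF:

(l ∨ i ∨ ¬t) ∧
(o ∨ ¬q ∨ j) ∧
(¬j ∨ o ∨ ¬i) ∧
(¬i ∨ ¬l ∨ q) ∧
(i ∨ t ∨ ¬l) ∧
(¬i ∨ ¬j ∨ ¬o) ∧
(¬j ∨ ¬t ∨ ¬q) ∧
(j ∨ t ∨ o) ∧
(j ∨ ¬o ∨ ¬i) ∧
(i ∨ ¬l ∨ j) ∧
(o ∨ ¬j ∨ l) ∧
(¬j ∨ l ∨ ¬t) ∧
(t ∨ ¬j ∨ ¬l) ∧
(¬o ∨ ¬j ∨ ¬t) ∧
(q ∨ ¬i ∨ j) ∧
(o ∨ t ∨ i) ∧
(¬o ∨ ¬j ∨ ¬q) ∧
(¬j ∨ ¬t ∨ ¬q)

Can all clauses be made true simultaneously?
Yes

Yes, the formula is satisfiable.

One satisfying assignment is: i=False, o=True, q=False, t=False, j=False, l=False

Verification: With this assignment, all 18 clauses evaluate to true.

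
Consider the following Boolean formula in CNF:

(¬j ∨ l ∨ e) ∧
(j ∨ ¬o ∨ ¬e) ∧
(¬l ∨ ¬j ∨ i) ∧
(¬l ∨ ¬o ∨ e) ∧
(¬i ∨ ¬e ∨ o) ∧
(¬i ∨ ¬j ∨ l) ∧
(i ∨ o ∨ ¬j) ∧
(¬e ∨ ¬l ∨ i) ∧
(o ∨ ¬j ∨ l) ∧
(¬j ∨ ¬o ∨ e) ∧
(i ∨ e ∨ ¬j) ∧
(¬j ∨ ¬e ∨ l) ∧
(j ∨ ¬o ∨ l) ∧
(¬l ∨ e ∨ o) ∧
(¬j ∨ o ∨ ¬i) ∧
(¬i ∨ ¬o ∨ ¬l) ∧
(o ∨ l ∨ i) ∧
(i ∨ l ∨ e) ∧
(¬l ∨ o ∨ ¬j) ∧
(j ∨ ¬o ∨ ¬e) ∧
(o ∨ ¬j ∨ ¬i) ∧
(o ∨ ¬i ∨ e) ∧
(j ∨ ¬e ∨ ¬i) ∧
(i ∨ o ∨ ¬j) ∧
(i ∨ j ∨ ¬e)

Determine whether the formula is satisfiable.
No

No, the formula is not satisfiable.

No assignment of truth values to the variables can make all 25 clauses true simultaneously.

The formula is UNSAT (unsatisfiable).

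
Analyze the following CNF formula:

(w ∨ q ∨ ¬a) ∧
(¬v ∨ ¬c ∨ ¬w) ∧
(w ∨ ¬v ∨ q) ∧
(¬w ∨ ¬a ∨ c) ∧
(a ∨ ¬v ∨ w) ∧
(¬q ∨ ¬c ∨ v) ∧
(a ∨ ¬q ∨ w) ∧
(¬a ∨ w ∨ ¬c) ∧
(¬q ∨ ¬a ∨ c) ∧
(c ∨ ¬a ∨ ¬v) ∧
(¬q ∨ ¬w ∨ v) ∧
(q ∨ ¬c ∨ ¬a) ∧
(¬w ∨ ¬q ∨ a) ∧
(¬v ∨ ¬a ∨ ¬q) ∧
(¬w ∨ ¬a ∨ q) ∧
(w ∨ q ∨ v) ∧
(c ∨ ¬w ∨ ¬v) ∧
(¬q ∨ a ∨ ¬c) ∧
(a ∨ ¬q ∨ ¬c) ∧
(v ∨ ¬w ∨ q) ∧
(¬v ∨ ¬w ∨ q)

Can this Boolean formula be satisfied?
No

No, the formula is not satisfiable.

No assignment of truth values to the variables can make all 21 clauses true simultaneously.

The formula is UNSAT (unsatisfiable).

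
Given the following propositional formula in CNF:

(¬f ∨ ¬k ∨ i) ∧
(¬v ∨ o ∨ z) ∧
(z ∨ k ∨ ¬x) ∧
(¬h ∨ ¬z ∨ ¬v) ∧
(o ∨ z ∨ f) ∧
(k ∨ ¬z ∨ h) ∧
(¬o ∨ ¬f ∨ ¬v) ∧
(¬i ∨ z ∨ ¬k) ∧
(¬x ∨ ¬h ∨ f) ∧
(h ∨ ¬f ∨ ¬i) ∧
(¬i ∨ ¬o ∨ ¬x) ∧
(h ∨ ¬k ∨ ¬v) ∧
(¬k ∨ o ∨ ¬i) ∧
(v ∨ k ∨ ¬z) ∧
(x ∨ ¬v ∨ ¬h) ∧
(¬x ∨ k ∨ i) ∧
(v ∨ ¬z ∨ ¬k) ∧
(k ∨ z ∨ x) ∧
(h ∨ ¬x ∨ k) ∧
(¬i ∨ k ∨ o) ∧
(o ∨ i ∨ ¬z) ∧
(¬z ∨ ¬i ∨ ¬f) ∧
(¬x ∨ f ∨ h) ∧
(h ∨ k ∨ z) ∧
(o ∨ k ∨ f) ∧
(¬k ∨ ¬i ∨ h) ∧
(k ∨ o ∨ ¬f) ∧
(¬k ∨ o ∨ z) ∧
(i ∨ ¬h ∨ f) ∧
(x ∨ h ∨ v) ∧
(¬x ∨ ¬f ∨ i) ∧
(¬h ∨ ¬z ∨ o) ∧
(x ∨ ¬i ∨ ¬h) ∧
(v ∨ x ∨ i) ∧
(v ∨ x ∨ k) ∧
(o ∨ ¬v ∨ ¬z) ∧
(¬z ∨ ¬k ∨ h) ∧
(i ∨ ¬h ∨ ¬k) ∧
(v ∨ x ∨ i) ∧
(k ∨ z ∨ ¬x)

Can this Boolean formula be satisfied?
No

No, the formula is not satisfiable.

No assignment of truth values to the variables can make all 40 clauses true simultaneously.

The formula is UNSAT (unsatisfiable).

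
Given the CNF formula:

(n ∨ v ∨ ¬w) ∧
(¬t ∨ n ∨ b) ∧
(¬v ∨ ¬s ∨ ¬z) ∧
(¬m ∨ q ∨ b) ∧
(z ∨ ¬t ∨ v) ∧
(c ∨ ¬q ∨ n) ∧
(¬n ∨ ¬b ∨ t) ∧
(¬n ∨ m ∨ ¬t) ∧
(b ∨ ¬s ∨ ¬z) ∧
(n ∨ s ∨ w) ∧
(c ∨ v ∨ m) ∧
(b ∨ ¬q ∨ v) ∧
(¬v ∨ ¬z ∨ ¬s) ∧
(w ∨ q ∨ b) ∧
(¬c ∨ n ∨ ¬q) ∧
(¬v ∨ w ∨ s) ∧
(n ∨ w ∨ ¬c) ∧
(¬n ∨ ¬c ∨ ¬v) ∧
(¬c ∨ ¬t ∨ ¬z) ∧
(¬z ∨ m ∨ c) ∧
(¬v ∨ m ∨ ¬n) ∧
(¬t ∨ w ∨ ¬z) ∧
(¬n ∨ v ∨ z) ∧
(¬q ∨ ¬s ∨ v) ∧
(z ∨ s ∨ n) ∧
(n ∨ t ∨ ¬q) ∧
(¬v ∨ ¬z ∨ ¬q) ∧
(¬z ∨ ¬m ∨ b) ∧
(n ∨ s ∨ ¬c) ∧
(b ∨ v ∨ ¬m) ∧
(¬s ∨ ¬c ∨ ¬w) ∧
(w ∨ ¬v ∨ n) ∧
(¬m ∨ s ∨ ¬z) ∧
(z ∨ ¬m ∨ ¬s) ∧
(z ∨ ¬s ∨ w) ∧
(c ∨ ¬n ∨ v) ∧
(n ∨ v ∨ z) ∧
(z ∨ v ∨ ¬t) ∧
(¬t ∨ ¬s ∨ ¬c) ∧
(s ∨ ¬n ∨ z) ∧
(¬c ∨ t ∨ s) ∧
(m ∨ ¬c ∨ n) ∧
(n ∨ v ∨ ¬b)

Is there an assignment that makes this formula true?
Yes

Yes, the formula is satisfiable.

One satisfying assignment is: m=False, n=False, v=True, c=False, t=False, b=False, s=True, z=False, w=True, q=False

Verification: With this assignment, all 43 clauses evaluate to true.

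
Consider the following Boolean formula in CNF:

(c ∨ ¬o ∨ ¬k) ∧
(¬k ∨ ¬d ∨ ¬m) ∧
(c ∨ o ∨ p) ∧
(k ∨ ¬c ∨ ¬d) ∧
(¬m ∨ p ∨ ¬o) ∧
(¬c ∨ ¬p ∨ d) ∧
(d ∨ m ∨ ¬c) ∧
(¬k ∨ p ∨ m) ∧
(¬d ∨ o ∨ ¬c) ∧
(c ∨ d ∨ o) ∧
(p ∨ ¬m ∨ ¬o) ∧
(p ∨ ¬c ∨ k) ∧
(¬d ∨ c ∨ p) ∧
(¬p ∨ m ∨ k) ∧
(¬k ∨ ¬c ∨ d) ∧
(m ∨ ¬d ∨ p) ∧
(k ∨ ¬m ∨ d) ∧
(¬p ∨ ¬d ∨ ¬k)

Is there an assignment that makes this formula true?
Yes

Yes, the formula is satisfiable.

One satisfying assignment is: o=True, k=False, c=False, d=False, m=False, p=False

Verification: With this assignment, all 18 clauses evaluate to true.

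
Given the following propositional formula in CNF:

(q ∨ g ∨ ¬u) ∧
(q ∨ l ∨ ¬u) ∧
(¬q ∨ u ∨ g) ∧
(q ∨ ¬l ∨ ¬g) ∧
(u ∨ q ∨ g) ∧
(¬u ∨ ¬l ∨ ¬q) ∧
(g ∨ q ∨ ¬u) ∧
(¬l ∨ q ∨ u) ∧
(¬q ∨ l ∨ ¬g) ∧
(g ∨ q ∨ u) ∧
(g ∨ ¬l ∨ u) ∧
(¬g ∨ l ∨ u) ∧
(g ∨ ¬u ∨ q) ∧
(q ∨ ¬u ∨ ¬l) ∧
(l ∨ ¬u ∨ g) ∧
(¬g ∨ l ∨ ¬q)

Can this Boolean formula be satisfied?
Yes

Yes, the formula is satisfiable.

One satisfying assignment is: l=True, u=False, g=True, q=True

Verification: With this assignment, all 16 clauses evaluate to true.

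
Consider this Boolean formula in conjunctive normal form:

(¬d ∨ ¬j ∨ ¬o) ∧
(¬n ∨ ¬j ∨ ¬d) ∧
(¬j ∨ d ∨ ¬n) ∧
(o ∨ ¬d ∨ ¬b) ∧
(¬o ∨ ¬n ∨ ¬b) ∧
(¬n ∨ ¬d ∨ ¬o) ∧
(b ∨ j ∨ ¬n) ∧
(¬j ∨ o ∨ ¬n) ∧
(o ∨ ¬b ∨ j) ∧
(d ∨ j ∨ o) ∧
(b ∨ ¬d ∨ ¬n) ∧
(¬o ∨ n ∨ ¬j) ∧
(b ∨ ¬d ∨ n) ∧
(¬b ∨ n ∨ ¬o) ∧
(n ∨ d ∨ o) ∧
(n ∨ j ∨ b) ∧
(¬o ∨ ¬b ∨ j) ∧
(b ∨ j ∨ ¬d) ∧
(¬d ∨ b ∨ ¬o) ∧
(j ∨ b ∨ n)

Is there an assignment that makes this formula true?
No

No, the formula is not satisfiable.

No assignment of truth values to the variables can make all 20 clauses true simultaneously.

The formula is UNSAT (unsatisfiable).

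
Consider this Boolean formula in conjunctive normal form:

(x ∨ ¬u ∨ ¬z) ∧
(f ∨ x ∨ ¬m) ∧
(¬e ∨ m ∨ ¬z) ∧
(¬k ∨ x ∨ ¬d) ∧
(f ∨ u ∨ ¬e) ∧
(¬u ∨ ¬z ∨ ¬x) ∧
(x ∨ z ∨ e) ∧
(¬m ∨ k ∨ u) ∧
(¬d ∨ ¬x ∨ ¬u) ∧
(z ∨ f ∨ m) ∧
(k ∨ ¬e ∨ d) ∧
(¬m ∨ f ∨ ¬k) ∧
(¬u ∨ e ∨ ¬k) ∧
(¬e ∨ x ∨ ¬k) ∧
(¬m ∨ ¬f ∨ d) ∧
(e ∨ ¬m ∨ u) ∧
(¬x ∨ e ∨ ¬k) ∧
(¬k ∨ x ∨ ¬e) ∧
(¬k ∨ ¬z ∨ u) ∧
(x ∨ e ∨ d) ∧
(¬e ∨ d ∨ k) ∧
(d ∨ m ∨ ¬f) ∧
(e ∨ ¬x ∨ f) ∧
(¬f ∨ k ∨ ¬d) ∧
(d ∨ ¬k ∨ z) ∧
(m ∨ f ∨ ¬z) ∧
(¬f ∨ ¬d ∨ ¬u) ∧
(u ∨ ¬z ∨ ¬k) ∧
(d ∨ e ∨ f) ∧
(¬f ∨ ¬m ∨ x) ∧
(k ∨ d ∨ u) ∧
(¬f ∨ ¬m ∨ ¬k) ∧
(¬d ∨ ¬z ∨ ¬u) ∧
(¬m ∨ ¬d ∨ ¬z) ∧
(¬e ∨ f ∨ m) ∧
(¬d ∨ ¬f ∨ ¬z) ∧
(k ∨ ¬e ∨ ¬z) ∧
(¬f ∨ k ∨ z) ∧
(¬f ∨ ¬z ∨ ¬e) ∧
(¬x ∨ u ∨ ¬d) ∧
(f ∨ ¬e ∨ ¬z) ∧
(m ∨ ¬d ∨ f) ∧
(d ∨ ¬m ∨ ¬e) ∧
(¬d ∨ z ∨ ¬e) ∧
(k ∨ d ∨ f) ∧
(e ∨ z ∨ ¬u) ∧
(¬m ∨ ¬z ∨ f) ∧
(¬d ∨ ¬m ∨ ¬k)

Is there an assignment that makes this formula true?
No

No, the formula is not satisfiable.

No assignment of truth values to the variables can make all 48 clauses true simultaneously.

The formula is UNSAT (unsatisfiable).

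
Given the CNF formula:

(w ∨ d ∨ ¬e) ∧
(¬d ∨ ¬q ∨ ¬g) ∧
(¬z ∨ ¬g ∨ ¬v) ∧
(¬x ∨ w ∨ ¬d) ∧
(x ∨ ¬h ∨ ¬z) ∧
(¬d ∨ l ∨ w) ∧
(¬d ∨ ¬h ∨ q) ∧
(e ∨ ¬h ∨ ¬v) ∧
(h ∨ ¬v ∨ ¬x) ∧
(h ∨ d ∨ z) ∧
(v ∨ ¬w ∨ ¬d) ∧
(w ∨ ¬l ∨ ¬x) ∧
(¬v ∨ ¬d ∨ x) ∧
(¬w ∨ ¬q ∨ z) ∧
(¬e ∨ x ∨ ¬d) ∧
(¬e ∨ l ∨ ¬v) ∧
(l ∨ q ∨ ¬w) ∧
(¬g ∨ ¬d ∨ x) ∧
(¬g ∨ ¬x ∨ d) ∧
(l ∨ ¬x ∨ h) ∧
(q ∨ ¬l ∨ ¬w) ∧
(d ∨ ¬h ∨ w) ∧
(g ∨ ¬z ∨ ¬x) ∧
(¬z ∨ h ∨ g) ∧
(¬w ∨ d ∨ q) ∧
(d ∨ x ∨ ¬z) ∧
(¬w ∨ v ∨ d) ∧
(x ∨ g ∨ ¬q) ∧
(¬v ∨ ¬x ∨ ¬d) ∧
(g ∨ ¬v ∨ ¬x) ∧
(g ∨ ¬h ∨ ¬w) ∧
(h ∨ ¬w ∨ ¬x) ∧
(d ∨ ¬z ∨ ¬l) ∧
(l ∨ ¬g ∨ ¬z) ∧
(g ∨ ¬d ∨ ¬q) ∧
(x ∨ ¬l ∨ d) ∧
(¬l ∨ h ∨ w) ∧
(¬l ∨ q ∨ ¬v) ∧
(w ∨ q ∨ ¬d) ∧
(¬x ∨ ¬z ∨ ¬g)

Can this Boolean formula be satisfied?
No

No, the formula is not satisfiable.

No assignment of truth values to the variables can make all 40 clauses true simultaneously.

The formula is UNSAT (unsatisfiable).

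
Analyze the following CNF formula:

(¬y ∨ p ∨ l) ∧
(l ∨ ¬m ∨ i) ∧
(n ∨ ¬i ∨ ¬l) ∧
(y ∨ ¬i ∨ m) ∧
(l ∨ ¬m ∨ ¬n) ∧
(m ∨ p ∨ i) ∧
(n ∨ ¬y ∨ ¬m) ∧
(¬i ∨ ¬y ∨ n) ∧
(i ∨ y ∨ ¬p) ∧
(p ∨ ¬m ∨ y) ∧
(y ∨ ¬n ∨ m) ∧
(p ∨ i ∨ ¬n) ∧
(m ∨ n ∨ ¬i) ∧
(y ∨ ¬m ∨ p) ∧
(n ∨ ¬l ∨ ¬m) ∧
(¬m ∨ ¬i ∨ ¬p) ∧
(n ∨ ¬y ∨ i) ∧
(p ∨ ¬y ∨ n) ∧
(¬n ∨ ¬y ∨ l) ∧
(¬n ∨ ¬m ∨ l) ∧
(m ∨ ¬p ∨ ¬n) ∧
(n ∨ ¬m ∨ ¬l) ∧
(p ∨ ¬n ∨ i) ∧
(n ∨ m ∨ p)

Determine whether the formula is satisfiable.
Yes

Yes, the formula is satisfiable.

One satisfying assignment is: l=True, m=True, n=True, i=False, p=True, y=True

Verification: With this assignment, all 24 clauses evaluate to true.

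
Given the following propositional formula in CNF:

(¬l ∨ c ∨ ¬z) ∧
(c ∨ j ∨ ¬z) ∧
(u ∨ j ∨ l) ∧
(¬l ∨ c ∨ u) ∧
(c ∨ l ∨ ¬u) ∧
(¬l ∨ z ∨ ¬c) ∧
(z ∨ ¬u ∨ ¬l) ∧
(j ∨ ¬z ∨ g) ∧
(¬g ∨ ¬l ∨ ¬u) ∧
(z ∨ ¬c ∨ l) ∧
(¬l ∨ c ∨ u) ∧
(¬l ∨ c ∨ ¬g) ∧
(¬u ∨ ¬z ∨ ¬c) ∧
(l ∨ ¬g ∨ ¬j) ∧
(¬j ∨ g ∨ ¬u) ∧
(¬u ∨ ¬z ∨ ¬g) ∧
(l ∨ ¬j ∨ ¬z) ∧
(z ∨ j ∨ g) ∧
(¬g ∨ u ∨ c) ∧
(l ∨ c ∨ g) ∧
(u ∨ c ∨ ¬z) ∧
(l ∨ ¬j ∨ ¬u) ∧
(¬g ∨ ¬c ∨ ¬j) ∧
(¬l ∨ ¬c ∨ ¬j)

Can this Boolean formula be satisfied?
Yes

Yes, the formula is satisfiable.

One satisfying assignment is: c=True, g=True, z=True, l=True, u=False, j=False

Verification: With this assignment, all 24 clauses evaluate to true.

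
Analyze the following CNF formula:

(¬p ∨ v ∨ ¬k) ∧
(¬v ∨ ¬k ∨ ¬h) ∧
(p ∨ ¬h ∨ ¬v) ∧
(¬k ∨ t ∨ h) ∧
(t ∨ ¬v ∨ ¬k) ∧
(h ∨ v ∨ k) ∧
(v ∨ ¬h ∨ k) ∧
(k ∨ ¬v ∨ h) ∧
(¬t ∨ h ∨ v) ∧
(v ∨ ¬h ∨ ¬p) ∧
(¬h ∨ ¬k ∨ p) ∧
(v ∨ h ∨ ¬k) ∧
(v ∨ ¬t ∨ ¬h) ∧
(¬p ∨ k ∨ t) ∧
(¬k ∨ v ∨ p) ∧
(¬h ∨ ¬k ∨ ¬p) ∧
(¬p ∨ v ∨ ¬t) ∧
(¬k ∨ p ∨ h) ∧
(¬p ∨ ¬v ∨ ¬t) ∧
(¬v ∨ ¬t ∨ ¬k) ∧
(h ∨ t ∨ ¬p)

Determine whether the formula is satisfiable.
No

No, the formula is not satisfiable.

No assignment of truth values to the variables can make all 21 clauses true simultaneously.

The formula is UNSAT (unsatisfiable).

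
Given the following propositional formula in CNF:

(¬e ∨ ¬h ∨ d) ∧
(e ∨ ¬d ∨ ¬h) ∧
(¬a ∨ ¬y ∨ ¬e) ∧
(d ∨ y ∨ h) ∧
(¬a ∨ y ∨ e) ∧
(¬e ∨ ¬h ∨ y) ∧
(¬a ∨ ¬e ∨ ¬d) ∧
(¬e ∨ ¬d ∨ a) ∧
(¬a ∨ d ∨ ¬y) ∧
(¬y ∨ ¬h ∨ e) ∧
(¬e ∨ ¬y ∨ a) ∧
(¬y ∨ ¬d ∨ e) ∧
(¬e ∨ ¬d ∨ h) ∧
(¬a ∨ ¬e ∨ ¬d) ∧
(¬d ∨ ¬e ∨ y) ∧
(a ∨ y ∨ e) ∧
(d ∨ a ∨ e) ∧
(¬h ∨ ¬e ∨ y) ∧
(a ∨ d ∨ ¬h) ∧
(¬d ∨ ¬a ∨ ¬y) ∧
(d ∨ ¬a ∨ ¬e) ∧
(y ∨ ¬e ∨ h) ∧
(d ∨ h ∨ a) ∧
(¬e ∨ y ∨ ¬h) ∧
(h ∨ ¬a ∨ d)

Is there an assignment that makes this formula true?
No

No, the formula is not satisfiable.

No assignment of truth values to the variables can make all 25 clauses true simultaneously.

The formula is UNSAT (unsatisfiable).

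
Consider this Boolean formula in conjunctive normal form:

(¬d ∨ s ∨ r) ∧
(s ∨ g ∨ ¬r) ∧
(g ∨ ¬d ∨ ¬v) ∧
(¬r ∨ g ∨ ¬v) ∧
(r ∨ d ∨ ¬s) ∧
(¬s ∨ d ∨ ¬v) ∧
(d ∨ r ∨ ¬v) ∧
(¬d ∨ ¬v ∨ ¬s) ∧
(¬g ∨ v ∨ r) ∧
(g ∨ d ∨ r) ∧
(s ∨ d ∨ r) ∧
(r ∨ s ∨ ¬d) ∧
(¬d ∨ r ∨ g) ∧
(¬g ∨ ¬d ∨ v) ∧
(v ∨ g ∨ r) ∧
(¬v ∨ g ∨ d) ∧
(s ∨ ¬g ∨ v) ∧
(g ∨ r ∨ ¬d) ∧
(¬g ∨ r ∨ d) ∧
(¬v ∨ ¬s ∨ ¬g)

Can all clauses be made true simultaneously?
Yes

Yes, the formula is satisfiable.

One satisfying assignment is: g=False, v=False, s=True, d=True, r=True

Verification: With this assignment, all 20 clauses evaluate to true.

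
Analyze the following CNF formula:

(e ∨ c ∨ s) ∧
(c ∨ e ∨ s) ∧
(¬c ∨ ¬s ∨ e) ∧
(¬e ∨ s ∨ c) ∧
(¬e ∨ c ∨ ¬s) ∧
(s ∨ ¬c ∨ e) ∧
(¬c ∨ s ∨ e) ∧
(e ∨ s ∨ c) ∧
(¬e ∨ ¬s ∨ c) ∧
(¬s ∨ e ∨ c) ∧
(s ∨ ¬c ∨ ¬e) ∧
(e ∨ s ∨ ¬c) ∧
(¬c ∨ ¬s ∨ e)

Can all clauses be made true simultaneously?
Yes

Yes, the formula is satisfiable.

One satisfying assignment is: c=True, s=True, e=True

Verification: With this assignment, all 13 clauses evaluate to true.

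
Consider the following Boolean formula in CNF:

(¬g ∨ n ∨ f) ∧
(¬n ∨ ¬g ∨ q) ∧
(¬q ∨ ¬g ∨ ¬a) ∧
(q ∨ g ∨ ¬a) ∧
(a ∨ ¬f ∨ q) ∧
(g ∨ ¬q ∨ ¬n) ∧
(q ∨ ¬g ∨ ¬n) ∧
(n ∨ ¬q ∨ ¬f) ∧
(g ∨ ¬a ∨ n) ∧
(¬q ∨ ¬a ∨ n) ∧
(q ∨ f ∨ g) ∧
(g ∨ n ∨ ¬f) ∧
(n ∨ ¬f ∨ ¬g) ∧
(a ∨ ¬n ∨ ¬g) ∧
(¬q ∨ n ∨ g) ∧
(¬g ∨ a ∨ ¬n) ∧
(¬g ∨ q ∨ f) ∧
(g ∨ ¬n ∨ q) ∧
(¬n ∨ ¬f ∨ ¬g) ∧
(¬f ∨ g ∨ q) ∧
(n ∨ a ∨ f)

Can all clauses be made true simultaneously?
No

No, the formula is not satisfiable.

No assignment of truth values to the variables can make all 21 clauses true simultaneously.

The formula is UNSAT (unsatisfiable).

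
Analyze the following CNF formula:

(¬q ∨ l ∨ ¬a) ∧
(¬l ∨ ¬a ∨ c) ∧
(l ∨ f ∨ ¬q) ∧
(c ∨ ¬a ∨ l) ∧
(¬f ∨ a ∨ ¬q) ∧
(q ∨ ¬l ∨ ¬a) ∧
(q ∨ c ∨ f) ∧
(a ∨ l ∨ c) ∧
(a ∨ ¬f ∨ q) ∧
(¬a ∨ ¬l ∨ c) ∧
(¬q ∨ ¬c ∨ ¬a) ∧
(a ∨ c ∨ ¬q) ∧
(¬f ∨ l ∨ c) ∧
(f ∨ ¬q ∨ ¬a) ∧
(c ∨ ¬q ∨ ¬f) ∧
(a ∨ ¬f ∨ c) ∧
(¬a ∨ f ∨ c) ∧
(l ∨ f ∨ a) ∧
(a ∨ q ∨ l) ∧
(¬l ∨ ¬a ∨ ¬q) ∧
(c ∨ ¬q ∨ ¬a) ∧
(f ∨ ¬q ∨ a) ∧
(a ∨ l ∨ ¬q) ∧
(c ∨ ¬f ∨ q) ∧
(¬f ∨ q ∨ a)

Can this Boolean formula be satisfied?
Yes

Yes, the formula is satisfiable.

One satisfying assignment is: q=False, f=False, a=False, c=True, l=True

Verification: With this assignment, all 25 clauses evaluate to true.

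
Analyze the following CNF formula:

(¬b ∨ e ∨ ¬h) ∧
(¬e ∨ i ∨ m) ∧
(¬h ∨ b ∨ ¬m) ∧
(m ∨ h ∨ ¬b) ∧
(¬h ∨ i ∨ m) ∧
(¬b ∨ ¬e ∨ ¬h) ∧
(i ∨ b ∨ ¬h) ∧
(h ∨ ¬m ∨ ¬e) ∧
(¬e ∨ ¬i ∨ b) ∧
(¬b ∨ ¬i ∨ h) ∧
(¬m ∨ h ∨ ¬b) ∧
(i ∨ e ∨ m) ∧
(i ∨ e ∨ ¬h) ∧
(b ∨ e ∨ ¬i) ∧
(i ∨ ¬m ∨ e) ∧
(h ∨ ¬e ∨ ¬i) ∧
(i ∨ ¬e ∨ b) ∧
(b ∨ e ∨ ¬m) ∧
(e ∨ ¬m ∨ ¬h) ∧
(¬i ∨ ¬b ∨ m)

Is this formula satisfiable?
No

No, the formula is not satisfiable.

No assignment of truth values to the variables can make all 20 clauses true simultaneously.

The formula is UNSAT (unsatisfiable).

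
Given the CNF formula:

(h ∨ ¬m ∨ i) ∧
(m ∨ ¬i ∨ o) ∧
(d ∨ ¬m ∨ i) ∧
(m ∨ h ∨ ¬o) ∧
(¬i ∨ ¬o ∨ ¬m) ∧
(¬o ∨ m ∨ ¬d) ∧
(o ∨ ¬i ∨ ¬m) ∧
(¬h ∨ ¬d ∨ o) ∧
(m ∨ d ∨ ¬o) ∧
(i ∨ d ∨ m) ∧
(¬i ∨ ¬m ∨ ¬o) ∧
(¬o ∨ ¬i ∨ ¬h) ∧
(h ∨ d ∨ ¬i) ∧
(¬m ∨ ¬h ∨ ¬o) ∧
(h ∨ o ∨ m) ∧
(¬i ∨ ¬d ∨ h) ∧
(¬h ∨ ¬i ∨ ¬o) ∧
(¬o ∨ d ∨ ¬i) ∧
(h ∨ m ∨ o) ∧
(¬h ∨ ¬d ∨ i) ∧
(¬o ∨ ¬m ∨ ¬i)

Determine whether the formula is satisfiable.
No

No, the formula is not satisfiable.

No assignment of truth values to the variables can make all 21 clauses true simultaneously.

The formula is UNSAT (unsatisfiable).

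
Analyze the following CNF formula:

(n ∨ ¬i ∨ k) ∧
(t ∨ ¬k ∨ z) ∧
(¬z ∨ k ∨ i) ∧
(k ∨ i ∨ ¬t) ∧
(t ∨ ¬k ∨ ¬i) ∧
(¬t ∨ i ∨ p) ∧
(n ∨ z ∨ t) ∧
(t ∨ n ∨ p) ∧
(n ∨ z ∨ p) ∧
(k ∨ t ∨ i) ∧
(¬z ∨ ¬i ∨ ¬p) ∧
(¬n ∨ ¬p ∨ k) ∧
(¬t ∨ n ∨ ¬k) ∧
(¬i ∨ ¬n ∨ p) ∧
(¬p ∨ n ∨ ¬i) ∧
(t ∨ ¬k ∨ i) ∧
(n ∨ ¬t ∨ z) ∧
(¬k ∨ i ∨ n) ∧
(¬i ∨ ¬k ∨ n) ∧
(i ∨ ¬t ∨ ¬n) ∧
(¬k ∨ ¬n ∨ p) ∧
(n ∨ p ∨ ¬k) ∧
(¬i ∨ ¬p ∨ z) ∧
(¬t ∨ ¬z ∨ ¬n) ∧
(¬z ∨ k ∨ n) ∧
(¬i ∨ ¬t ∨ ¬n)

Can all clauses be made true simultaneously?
No

No, the formula is not satisfiable.

No assignment of truth values to the variables can make all 26 clauses true simultaneously.

The formula is UNSAT (unsatisfiable).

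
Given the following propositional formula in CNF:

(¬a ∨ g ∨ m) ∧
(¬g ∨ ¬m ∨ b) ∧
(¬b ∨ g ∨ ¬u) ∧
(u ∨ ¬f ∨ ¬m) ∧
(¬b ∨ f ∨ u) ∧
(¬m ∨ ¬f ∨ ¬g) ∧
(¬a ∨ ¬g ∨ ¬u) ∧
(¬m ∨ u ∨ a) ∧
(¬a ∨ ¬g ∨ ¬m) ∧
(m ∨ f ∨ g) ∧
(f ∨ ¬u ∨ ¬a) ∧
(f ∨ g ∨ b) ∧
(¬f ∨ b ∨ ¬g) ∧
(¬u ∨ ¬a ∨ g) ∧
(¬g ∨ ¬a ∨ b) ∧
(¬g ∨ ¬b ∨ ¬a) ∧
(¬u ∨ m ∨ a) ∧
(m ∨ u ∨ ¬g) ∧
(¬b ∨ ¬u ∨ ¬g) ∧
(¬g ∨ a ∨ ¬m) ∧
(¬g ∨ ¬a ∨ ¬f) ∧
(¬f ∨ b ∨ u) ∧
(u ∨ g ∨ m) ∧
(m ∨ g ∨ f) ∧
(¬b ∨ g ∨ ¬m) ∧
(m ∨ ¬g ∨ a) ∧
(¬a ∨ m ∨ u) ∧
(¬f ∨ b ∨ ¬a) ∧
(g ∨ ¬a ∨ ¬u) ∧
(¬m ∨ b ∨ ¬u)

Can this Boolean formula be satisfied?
No

No, the formula is not satisfiable.

No assignment of truth values to the variables can make all 30 clauses true simultaneously.

The formula is UNSAT (unsatisfiable).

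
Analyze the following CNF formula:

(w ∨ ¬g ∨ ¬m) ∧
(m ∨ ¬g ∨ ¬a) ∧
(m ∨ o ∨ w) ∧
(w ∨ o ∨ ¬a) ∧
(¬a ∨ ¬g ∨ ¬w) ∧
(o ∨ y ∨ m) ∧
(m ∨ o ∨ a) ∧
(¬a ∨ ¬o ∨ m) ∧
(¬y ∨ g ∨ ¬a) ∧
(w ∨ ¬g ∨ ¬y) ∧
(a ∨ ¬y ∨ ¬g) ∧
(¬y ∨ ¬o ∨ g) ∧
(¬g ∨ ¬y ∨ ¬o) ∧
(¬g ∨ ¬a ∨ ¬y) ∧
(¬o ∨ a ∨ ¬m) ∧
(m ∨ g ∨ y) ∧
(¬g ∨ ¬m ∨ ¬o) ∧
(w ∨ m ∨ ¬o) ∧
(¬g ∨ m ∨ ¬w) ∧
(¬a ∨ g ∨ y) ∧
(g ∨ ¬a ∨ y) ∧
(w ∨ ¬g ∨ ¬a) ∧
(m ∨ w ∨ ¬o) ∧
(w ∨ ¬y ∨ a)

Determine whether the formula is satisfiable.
Yes

Yes, the formula is satisfiable.

One satisfying assignment is: o=False, a=False, m=True, w=False, y=False, g=False

Verification: With this assignment, all 24 clauses evaluate to true.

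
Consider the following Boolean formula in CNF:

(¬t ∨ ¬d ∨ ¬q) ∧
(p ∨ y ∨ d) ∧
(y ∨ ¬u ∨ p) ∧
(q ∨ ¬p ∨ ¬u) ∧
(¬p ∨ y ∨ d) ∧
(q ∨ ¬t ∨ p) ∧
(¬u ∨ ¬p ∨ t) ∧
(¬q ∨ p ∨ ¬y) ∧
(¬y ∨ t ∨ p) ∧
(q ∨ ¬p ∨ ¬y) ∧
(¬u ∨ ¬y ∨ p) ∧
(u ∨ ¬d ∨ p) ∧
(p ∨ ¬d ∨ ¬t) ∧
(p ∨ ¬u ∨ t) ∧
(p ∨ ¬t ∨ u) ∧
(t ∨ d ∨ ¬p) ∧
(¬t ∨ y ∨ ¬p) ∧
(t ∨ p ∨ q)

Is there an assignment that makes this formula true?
Yes

Yes, the formula is satisfiable.

One satisfying assignment is: u=False, d=True, t=False, q=False, y=False, p=True

Verification: With this assignment, all 18 clauses evaluate to true.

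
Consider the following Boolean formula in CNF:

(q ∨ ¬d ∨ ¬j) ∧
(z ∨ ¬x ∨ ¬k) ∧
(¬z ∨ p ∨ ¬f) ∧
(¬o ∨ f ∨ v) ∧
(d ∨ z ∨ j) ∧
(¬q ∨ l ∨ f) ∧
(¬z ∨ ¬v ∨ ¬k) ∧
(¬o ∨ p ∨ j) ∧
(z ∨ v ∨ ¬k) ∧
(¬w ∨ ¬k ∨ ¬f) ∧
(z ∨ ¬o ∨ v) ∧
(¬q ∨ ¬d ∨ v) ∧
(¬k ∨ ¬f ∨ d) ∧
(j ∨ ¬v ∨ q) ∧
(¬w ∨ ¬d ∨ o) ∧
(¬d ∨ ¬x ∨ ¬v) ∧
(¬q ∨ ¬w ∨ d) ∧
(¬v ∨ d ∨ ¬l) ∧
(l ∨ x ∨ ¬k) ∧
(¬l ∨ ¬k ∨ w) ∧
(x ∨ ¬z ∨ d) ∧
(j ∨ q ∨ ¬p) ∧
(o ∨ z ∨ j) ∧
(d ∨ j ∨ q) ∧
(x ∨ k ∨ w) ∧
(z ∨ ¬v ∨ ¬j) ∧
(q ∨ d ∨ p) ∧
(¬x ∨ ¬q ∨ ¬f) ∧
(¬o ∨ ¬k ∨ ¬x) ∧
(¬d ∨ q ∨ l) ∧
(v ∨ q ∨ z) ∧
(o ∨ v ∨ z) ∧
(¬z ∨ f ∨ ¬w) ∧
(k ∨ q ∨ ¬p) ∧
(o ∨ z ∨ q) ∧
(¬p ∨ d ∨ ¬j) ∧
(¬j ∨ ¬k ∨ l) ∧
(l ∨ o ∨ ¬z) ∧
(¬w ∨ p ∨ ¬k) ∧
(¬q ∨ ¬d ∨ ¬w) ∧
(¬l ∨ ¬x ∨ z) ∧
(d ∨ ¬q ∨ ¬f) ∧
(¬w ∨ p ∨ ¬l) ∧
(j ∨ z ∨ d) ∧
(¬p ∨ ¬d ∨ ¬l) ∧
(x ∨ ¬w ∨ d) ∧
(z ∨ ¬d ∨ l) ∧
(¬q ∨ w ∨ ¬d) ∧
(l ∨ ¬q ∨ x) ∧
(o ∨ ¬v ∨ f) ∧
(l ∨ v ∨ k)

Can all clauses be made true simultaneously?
Yes

Yes, the formula is satisfiable.

One satisfying assignment is: w=False, f=False, d=True, v=False, l=True, x=True, z=True, j=False, q=False, p=False, k=False, o=False

Verification: With this assignment, all 51 clauses evaluate to true.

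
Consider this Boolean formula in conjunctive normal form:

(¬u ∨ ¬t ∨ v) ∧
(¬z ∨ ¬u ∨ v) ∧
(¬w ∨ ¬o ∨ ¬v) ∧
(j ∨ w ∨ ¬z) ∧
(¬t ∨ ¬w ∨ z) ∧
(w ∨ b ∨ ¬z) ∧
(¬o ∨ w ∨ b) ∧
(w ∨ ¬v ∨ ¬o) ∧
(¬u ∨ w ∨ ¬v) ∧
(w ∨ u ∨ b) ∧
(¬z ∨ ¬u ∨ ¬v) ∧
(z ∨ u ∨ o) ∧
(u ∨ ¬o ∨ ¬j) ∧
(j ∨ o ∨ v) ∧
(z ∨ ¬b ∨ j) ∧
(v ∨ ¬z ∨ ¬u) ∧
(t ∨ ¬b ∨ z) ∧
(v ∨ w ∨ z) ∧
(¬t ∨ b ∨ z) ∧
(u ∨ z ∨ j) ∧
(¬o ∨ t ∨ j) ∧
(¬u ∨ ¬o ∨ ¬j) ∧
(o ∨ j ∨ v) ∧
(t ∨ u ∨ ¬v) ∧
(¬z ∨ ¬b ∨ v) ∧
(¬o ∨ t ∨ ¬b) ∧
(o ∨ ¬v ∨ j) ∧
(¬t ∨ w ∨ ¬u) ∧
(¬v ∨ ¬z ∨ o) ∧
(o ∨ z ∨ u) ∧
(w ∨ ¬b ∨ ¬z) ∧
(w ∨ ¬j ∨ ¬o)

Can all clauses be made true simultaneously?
Yes

Yes, the formula is satisfiable.

One satisfying assignment is: u=False, j=True, t=False, v=False, z=True, o=False, b=False, w=True

Verification: With this assignment, all 32 clauses evaluate to true.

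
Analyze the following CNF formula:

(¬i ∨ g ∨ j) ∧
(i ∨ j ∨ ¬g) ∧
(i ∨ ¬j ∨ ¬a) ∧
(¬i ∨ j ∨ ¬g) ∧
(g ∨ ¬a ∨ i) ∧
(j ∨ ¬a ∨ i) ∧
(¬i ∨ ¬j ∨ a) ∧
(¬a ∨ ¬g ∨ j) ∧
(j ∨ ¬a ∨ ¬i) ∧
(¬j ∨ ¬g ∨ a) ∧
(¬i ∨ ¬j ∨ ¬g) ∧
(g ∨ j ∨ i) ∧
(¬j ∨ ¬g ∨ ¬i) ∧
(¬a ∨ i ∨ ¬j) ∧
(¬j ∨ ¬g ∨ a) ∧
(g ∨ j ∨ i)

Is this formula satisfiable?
Yes

Yes, the formula is satisfiable.

One satisfying assignment is: g=False, j=True, i=False, a=False

Verification: With this assignment, all 16 clauses evaluate to true.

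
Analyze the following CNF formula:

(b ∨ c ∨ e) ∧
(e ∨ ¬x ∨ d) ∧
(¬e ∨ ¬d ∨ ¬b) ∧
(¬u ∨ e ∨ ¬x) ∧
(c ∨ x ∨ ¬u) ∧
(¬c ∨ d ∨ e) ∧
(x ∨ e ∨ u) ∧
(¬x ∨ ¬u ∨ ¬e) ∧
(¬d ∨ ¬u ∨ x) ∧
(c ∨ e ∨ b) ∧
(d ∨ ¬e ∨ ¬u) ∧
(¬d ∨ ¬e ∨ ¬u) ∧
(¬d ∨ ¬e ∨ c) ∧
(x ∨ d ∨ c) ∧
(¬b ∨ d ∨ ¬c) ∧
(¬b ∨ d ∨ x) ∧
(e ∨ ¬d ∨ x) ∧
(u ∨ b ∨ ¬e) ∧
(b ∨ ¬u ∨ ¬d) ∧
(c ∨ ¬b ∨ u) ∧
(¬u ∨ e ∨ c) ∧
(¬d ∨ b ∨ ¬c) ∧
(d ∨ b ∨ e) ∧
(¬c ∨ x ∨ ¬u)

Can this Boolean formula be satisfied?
Yes

Yes, the formula is satisfiable.

One satisfying assignment is: c=True, b=True, d=True, x=True, e=False, u=False

Verification: With this assignment, all 24 clauses evaluate to true.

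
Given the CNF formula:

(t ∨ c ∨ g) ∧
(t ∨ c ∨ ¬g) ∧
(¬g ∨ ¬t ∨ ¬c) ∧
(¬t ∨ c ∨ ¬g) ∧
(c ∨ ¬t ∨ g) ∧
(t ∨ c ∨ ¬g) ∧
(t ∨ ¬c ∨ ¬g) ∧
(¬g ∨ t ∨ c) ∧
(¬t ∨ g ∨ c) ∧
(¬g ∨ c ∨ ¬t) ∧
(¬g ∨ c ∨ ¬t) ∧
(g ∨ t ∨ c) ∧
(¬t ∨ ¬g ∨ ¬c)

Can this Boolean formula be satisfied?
Yes

Yes, the formula is satisfiable.

One satisfying assignment is: g=False, c=True, t=True

Verification: With this assignment, all 13 clauses evaluate to true.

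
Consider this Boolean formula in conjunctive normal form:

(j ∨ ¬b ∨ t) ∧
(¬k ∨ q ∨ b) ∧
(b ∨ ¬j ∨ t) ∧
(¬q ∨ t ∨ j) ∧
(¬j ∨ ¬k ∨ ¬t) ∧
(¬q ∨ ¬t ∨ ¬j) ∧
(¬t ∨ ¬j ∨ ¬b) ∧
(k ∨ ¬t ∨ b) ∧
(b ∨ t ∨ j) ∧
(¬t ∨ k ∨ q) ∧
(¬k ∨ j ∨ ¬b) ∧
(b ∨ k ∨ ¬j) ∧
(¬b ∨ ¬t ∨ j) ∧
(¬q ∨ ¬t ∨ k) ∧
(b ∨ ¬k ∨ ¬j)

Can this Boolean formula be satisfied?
Yes

Yes, the formula is satisfiable.

One satisfying assignment is: k=True, b=False, q=True, j=False, t=True

Verification: With this assignment, all 15 clauses evaluate to true.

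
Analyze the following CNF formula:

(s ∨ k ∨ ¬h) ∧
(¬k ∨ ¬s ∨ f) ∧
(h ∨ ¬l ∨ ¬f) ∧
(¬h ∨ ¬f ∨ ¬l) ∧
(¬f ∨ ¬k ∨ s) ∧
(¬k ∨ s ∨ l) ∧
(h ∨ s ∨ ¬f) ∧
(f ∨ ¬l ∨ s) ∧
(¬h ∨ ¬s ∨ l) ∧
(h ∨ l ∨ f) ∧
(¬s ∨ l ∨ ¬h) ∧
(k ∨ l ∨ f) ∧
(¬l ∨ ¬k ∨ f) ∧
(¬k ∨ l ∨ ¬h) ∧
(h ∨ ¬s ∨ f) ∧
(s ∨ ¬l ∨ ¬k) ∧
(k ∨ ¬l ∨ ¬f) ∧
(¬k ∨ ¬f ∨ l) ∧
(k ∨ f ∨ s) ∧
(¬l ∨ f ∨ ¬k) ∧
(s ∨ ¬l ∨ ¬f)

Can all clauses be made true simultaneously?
Yes

Yes, the formula is satisfiable.

One satisfying assignment is: h=True, f=False, k=False, s=True, l=True

Verification: With this assignment, all 21 clauses evaluate to true.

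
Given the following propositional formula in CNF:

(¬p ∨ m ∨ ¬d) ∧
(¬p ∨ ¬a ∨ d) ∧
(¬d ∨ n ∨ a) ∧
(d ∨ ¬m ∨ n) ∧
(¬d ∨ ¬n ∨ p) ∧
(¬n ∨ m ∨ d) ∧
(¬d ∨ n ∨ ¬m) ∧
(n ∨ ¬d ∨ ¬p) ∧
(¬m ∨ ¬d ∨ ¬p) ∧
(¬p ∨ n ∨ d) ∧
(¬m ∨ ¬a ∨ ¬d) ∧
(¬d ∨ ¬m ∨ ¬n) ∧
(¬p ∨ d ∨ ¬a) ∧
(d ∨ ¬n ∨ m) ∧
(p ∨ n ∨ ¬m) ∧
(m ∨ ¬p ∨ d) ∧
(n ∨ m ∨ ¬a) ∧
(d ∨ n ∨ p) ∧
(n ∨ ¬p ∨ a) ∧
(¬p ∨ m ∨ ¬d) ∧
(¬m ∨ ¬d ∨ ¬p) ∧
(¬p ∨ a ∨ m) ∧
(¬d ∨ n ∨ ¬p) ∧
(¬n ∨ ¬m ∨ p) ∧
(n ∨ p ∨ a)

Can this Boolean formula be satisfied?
Yes

Yes, the formula is satisfiable.

One satisfying assignment is: a=False, n=True, p=True, m=True, d=False

Verification: With this assignment, all 25 clauses evaluate to true.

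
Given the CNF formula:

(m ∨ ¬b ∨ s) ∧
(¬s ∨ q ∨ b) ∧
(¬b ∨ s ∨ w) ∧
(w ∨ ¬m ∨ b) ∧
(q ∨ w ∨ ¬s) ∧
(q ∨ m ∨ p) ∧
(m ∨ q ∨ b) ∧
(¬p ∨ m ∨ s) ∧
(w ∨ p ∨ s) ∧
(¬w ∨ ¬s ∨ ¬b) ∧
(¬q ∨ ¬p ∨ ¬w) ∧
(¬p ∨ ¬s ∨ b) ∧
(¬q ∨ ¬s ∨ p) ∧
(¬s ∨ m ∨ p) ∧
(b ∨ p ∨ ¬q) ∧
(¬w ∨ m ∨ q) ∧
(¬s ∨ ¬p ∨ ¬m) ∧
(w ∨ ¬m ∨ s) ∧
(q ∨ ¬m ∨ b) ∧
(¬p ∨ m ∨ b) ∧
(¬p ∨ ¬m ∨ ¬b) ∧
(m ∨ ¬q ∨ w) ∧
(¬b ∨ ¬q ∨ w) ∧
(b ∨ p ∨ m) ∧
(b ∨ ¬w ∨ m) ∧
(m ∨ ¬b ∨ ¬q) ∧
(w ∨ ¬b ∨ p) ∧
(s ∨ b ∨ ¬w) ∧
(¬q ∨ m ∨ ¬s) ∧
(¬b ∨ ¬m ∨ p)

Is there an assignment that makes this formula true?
No

No, the formula is not satisfiable.

No assignment of truth values to the variables can make all 30 clauses true simultaneously.

The formula is UNSAT (unsatisfiable).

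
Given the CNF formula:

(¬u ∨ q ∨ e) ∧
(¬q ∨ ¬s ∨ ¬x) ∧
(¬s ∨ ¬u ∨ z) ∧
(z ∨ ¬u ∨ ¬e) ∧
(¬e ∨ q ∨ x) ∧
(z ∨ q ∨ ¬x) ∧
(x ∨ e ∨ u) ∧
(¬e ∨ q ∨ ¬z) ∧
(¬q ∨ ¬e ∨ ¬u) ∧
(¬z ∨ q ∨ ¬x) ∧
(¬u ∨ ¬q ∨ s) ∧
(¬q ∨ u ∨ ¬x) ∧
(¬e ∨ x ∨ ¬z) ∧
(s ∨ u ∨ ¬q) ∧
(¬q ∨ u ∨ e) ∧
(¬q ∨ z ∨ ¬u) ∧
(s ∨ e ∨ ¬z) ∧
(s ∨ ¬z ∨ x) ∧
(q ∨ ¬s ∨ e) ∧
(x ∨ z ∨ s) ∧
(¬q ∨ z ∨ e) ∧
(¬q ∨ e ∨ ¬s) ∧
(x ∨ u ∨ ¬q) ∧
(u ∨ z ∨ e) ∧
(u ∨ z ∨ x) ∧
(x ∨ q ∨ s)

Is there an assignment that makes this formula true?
No

No, the formula is not satisfiable.

No assignment of truth values to the variables can make all 26 clauses true simultaneously.

The formula is UNSAT (unsatisfiable).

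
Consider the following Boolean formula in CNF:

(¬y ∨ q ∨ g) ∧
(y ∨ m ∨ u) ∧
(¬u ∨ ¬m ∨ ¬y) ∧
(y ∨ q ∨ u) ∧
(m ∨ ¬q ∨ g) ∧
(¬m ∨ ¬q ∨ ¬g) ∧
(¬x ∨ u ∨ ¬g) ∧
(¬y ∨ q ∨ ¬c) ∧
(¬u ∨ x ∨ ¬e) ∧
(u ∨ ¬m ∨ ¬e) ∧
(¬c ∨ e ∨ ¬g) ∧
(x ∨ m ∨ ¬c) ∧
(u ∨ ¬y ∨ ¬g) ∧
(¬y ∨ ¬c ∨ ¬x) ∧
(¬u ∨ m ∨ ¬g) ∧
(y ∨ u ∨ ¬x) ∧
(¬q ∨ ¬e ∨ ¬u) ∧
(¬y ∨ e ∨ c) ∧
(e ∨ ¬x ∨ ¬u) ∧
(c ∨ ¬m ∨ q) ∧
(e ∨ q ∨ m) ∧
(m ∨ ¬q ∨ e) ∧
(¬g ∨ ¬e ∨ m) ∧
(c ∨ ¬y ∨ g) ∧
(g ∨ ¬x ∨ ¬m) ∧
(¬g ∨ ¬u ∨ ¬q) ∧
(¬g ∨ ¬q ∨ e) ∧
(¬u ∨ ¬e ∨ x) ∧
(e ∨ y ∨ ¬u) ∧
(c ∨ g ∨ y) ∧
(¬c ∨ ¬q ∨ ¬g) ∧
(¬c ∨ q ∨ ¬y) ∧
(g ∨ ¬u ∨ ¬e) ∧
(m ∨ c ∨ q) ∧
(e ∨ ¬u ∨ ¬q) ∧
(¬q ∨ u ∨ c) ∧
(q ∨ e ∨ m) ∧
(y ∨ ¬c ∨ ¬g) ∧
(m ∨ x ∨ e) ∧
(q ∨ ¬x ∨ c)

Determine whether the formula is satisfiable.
Yes

Yes, the formula is satisfiable.

One satisfying assignment is: q=True, e=False, c=True, y=True, m=True, g=False, u=False, x=False

Verification: With this assignment, all 40 clauses evaluate to true.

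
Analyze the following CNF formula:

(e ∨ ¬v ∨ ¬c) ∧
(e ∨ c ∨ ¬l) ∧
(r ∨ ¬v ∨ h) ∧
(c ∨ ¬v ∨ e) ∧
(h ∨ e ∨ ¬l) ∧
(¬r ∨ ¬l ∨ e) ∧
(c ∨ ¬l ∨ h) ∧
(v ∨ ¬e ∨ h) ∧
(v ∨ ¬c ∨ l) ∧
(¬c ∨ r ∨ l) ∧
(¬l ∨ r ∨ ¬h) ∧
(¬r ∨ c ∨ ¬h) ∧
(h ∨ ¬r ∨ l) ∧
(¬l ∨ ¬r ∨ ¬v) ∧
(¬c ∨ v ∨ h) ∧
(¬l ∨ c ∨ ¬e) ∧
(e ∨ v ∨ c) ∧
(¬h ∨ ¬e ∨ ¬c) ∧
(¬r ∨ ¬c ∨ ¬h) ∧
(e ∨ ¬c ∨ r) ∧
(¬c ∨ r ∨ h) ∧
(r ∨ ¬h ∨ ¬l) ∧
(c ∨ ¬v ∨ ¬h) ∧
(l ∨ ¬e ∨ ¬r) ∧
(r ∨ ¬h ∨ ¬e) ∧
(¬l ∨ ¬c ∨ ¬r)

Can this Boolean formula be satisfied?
No

No, the formula is not satisfiable.

No assignment of truth values to the variables can make all 26 clauses true simultaneously.

The formula is UNSAT (unsatisfiable).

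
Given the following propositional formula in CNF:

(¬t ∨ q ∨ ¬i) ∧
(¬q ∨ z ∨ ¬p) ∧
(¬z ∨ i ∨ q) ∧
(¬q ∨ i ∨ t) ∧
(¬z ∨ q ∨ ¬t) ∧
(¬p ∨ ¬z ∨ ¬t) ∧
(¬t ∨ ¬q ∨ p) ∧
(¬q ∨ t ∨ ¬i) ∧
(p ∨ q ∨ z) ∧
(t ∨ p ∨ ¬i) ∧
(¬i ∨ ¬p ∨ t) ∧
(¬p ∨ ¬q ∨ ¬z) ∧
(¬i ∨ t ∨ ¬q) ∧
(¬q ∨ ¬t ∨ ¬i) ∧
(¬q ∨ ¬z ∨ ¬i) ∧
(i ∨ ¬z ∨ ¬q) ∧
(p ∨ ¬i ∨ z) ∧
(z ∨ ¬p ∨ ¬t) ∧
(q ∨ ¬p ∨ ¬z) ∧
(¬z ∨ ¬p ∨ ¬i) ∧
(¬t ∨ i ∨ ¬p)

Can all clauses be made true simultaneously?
Yes

Yes, the formula is satisfiable.

One satisfying assignment is: q=False, t=False, p=True, i=False, z=False

Verification: With this assignment, all 21 clauses evaluate to true.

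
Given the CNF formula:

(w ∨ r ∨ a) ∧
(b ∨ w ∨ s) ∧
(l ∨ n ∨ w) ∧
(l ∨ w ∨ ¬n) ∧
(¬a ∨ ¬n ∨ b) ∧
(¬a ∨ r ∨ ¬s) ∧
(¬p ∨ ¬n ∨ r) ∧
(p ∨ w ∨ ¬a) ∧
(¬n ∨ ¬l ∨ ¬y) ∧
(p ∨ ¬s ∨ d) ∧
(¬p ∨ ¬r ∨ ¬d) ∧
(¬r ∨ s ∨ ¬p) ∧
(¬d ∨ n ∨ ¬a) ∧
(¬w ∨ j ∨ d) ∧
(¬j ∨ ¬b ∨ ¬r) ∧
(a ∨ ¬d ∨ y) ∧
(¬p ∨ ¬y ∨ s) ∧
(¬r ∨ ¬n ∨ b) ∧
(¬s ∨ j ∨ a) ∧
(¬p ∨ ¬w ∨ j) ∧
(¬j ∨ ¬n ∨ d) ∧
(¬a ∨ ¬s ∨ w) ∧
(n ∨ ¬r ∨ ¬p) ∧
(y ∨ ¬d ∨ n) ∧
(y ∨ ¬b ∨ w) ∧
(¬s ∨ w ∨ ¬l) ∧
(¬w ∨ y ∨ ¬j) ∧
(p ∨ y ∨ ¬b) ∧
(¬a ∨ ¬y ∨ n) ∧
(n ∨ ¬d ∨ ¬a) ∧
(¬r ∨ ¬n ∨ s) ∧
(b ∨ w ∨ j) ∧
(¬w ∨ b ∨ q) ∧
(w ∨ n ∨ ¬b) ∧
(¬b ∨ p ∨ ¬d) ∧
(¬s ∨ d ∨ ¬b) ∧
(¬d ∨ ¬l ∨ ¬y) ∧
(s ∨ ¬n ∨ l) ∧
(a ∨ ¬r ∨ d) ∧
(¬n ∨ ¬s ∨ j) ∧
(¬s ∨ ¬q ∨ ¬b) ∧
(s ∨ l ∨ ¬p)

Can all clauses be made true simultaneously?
Yes

Yes, the formula is satisfiable.

One satisfying assignment is: r=False, b=False, q=True, a=False, j=True, n=False, p=False, s=False, y=True, d=False, w=True, l=True

Verification: With this assignment, all 42 clauses evaluate to true.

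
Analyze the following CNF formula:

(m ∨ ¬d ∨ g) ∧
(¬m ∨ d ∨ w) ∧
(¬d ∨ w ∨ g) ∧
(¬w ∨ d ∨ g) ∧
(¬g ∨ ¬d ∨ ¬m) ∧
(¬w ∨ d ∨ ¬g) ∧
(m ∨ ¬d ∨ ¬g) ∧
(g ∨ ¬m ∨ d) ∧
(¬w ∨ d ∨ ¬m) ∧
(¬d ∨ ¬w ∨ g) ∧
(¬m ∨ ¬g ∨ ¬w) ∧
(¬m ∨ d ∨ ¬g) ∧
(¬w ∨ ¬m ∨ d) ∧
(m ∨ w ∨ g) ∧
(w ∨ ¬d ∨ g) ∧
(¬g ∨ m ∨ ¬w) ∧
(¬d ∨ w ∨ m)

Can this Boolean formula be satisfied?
Yes

Yes, the formula is satisfiable.

One satisfying assignment is: g=True, d=False, w=False, m=False

Verification: With this assignment, all 17 clauses evaluate to true.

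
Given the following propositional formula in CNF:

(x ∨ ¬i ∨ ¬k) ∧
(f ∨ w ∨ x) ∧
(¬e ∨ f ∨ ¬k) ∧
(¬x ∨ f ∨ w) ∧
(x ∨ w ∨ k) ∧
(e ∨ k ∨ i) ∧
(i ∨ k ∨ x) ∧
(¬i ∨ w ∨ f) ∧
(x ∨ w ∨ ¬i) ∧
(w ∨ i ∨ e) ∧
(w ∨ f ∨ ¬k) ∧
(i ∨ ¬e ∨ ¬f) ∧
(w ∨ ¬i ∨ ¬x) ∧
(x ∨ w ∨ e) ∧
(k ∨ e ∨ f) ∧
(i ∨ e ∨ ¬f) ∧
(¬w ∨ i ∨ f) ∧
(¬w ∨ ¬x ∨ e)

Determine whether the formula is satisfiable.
Yes

Yes, the formula is satisfiable.

One satisfying assignment is: i=True, w=True, e=False, f=True, k=False, x=False

Verification: With this assignment, all 18 clauses evaluate to true.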